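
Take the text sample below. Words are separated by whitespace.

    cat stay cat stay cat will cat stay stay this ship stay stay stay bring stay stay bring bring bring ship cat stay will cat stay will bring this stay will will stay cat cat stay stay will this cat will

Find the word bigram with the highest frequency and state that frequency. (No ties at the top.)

Bigram frequencies (highest first):
  cat stay: 6
  stay stay: 5
  stay will: 4
  stay cat: 3
  cat will: 2
  will cat: 2
  … (16 more, each ≤ 2)

"cat stay", 6 times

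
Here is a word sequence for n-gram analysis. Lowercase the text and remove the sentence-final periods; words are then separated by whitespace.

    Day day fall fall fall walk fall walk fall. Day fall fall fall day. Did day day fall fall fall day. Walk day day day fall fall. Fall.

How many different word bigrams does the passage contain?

10

28 tokens → 27 bigram windows in total.
Repeated bigrams (each contributes count−1 duplicates):
  fall fall: 8
  day day: 4
  day fall: 4
  fall day: 3
  fall walk: 2
  walk fall: 2
17 duplicate windows → 27 − 17 = 10 distinct.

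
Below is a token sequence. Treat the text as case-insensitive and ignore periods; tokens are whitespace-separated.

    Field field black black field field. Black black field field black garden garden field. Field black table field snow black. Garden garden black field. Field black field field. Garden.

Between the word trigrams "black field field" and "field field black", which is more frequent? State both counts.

"field field black" (5 vs 4)

"black field field": 4 occurrences
"field field black": 5 occurrences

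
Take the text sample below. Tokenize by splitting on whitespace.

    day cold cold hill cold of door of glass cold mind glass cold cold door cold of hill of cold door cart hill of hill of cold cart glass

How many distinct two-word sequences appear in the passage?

29 tokens → 28 bigram windows in total.
Repeated bigrams (each contributes count−1 duplicates):
  hill of: 3
  cold cold: 2
  cold door: 2
  cold of: 2
  glass cold: 2
  of cold: 2
  of hill: 2
8 duplicate windows → 28 − 8 = 20 distinct.

20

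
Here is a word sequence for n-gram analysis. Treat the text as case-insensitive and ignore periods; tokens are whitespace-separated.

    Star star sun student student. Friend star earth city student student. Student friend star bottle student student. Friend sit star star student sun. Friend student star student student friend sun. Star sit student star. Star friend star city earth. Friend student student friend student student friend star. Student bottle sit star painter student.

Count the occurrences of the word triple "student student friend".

6

Scanning the 51 overlapping trigram windows for "student student friend":
  position 4–6: student student friend
  position 11–13: student student friend
  position 16–18: student student friend
  position 27–29: student student friend
  position 41–43: student student friend
  position 44–46: student student friend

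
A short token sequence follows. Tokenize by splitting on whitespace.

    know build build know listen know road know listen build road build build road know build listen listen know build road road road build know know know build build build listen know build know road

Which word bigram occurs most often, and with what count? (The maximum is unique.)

Bigram frequencies (highest first):
  know build: 5
  build build: 4
  build know: 3
  listen know: 3
  build road: 3
  know listen: 2
  … (8 more, each ≤ 2)

"know build", 5 times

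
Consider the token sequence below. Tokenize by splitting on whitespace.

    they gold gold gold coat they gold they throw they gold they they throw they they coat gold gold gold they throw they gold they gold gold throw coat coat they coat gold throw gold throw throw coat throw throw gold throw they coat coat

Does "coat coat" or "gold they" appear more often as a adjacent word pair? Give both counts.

"gold they" (4 vs 2)

"coat coat": 2 occurrences
"gold they": 4 occurrences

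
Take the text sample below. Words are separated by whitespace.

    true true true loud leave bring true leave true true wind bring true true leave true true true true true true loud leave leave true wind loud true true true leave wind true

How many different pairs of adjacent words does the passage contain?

33 tokens → 32 bigram windows in total.
Repeated bigrams (each contributes count−1 duplicates):
  true true: 11
  leave true: 3
  true leave: 3
  bring true: 2
  loud leave: 2
  true loud: 2
  true wind: 2
18 duplicate windows → 32 − 18 = 14 distinct.

14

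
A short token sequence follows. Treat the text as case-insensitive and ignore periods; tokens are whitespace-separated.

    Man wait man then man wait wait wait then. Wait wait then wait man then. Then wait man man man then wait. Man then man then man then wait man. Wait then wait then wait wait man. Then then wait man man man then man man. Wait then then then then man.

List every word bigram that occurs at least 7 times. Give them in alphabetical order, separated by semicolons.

man then; then wait; wait man

Bigram counts meeting the condition (at least 7 times):
  man then: 8
  then wait: 8
  wait man: 7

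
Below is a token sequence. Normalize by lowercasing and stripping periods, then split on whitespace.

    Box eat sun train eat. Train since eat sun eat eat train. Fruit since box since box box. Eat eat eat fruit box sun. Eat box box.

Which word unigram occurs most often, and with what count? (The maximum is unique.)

Unigram frequencies (highest first):
  eat: 9
  box: 7
  sun: 3
  train: 3
  since: 3
  fruit: 2

"eat", 9 times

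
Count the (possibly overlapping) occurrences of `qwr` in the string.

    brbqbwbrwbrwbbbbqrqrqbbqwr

1

Sliding a length-3 window over the 26 characters (24 positions):
  position 24–26: qwr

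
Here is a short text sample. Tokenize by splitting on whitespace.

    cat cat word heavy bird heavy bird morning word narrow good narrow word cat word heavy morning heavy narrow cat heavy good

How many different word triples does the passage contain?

22 tokens → 20 trigram windows in total.
Repeated trigrams (each contributes count−1 duplicates):
  cat word heavy: 2
1 duplicate windows → 20 − 1 = 19 distinct.

19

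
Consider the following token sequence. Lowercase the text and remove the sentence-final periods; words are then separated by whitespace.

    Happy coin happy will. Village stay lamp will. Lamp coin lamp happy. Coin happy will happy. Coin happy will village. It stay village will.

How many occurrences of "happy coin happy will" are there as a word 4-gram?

Scanning the 21 overlapping 4-gram windows for "happy coin happy will":
  position 1–4: happy coin happy will
  position 12–15: happy coin happy will
  position 16–19: happy coin happy will

3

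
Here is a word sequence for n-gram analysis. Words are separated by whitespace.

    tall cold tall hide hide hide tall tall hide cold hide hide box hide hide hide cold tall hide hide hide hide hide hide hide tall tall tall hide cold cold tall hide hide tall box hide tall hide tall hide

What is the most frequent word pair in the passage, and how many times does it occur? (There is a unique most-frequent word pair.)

Bigram frequencies (highest first):
  hide hide: 12
  tall hide: 7
  hide tall: 5
  cold tall: 3
  tall tall: 3
  hide cold: 3
  … (6 more, each ≤ 2)

"hide hide", 12 times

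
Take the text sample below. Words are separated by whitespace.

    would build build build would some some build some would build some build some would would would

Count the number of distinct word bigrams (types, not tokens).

17 tokens → 16 bigram windows in total.
Repeated bigrams (each contributes count−1 duplicates):
  build some: 3
  build build: 2
  some build: 2
  some would: 2
  would build: 2
  would would: 2
7 duplicate windows → 16 − 7 = 9 distinct.

9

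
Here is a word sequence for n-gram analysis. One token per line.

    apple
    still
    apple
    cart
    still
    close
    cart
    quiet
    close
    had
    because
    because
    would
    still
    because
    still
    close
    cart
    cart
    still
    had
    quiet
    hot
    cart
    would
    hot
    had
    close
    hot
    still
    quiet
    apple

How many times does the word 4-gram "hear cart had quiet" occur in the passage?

Scanning the 29 overlapping 4-gram windows for "hear cart had quiet":
  (none found)

0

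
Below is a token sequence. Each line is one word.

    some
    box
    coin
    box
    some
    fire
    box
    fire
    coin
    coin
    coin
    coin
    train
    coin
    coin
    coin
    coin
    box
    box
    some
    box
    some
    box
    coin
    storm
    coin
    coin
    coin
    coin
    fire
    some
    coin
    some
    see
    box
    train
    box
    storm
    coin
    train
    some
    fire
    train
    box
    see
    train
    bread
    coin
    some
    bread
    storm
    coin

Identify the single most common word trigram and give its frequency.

Trigram frequencies (highest first):
  coin coin coin: 6
  some box coin: 2
  box some box: 2
  box coin box: 1
  coin box some: 1
  box some fire: 1
  … (37 more, each ≤ 1)

"coin coin coin", 6 times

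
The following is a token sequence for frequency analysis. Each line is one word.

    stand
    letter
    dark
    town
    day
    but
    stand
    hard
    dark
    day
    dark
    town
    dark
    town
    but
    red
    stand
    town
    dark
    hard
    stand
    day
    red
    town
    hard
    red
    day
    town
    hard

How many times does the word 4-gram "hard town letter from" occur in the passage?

Scanning the 26 overlapping 4-gram windows for "hard town letter from":
  (none found)

0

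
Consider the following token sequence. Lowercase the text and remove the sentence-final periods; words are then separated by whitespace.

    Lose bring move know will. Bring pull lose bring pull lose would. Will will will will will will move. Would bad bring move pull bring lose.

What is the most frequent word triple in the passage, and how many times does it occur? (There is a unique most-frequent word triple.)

"will will will", 4 times

Trigram frequencies (highest first):
  will will will: 4
  bring pull lose: 2
  lose bring move: 1
  bring move know: 1
  move know will: 1
  know will bring: 1
  … (14 more, each ≤ 1)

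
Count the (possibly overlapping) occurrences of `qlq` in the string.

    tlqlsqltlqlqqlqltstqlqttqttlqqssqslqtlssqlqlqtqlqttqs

Sliding a length-3 window over the 53 characters (51 positions):
  position 10–12: qlq
  position 13–15: qlq
  position 20–22: qlq
  position 41–43: qlq
  position 43–45: qlq
  position 47–49: qlq

6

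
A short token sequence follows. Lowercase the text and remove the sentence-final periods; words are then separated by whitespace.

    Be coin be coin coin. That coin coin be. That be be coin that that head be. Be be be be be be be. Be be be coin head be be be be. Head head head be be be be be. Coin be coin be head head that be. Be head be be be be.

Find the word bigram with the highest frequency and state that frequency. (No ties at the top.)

"be be", 22 times

Bigram frequencies (highest first):
  be be: 22
  be coin: 6
  coin be: 4
  head be: 4
  be head: 3
  head head: 3
  … (9 more, each ≤ 2)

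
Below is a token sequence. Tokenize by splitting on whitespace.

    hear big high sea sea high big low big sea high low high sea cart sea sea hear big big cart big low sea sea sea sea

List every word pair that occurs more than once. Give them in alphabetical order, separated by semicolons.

Bigram counts meeting the condition (more than once):
  big low: 2
  hear big: 2
  high sea: 2
  sea high: 2
  sea sea: 5

big low; hear big; high sea; sea high; sea sea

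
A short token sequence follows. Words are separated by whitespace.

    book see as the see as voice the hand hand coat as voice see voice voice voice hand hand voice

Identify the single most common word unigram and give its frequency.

"voice", 6 times

Unigram frequencies (highest first):
  voice: 6
  hand: 4
  see: 3
  as: 3
  the: 2
  book: 1
  … (1 more, each ≤ 1)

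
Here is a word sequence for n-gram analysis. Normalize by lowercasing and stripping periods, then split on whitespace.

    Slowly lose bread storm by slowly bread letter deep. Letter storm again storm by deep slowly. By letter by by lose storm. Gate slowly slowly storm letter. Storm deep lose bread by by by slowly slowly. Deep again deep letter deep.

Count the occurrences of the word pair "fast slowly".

0

Scanning the 40 overlapping bigram windows for "fast slowly":
  (none found)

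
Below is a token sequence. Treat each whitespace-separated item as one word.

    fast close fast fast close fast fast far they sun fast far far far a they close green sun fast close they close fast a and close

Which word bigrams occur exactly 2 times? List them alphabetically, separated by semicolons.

Bigram counts meeting the condition (exactly 2 times):
  far far: 2
  fast far: 2
  fast fast: 2
  sun fast: 2
  they close: 2

far far; fast far; fast fast; sun fast; they close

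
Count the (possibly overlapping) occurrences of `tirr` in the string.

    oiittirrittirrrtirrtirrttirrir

Sliding a length-4 window over the 30 characters (27 positions):
  position 5–8: tirr
  position 11–14: tirr
  position 16–19: tirr
  position 20–23: tirr
  position 25–28: tirr

5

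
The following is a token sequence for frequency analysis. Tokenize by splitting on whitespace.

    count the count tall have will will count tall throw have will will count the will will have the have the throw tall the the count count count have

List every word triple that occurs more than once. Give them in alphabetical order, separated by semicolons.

Trigram counts meeting the condition (more than once):
  have will will: 2
  will will count: 2

have will will; will will count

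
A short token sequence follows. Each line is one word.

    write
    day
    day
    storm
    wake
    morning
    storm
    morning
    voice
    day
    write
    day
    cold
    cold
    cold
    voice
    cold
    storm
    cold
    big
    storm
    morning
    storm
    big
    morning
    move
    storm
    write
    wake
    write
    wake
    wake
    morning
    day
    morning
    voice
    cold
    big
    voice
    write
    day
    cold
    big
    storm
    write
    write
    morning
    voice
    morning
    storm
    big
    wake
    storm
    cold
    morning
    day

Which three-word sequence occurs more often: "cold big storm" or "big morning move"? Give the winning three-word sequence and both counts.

"cold big storm" (2 vs 1)

"cold big storm": 2 occurrences
"big morning move": 1 occurrence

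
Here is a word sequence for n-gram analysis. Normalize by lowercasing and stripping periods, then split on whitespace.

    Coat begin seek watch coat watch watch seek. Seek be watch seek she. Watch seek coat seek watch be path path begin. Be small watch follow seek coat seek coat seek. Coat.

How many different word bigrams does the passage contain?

32 tokens → 31 bigram windows in total.
Repeated bigrams (each contributes count−1 duplicates):
  seek coat: 4
  coat seek: 3
  watch seek: 3
  seek watch: 2
8 duplicate windows → 31 − 8 = 23 distinct.

23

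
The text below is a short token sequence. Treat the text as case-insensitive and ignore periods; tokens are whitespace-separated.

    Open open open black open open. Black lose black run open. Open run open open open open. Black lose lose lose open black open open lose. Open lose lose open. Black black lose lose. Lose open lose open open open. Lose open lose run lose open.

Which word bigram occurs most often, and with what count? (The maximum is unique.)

Bigram frequencies (highest first):
  open open: 10
  lose open: 7
  open black: 5
  lose lose: 5
  open lose: 5
  black lose: 3
  … (8 more, each ≤ 2)

"open open", 10 times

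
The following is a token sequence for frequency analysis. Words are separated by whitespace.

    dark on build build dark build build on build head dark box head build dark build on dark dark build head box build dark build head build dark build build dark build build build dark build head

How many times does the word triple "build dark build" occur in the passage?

Scanning the 35 overlapping trigram windows for "build dark build":
  position 4–6: build dark build
  position 14–16: build dark build
  position 23–25: build dark build
  position 27–29: build dark build
  position 30–32: build dark build
  position 34–36: build dark build

6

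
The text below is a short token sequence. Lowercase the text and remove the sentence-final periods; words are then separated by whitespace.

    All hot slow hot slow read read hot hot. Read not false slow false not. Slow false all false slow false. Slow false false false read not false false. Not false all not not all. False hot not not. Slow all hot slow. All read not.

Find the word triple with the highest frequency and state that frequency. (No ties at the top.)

"false slow false", 3 times

Trigram frequencies (highest first):
  false slow false: 3
  all hot slow: 2
  read not false: 2
  hot slow hot: 1
  slow hot slow: 1
  hot slow read: 1
  … (34 more, each ≤ 1)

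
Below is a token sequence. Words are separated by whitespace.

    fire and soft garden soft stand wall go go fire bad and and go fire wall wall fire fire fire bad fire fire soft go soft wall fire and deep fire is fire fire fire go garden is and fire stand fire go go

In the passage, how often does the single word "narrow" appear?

Scanning the 44 tokens for "narrow":
  (none found)

0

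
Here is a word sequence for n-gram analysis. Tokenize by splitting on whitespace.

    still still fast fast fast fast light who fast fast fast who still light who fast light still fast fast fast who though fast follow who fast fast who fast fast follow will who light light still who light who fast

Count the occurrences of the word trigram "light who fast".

Scanning the 39 overlapping trigram windows for "light who fast":
  position 7–9: light who fast
  position 14–16: light who fast
  position 39–41: light who fast

3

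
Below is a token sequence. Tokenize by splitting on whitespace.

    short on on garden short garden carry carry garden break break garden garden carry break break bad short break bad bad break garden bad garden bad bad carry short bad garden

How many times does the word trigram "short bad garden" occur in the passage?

1

Scanning the 29 overlapping trigram windows for "short bad garden":
  position 29–31: short bad garden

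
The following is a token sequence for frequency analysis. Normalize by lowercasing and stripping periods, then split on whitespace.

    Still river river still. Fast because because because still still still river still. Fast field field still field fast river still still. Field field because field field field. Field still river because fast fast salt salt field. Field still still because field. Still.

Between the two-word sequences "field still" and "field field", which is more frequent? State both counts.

"field still": 4 occurrences
"field field": 6 occurrences

"field field" (6 vs 4)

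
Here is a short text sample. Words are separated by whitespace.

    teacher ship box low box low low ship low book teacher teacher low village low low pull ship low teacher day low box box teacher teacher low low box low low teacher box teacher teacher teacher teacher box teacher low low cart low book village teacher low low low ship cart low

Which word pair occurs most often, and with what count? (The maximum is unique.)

"low low", 7 times

Bigram frequencies (highest first):
  low low: 7
  teacher teacher: 5
  teacher low: 4
  box low: 3
  low box: 3
  box teacher: 3
  … (20 more, each ≤ 2)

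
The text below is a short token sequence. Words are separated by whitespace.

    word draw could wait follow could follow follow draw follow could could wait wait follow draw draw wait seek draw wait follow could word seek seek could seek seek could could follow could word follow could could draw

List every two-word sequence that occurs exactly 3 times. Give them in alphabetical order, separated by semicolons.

Bigram counts meeting the condition (exactly 3 times):
  could could: 3
  wait follow: 3

could could; wait follow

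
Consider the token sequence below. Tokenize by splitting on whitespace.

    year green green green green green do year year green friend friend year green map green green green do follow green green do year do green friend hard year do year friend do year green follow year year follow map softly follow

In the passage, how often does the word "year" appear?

Scanning the 42 tokens for "year":
  position 1: year
  position 8: year
  position 9: year
  position 13: year
  position 24: year
  position 29: year
  position 31: year
  position 34: year
  position 37: year
  position 38: year

10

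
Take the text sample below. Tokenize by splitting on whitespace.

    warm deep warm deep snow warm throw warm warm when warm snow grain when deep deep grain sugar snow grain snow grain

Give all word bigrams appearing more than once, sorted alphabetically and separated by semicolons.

Bigram counts meeting the condition (more than once):
  snow grain: 3
  warm deep: 2

snow grain; warm deep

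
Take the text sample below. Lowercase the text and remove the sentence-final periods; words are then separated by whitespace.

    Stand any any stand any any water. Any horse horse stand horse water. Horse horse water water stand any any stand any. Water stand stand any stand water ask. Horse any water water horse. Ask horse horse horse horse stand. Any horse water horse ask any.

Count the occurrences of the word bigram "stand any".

6

Scanning the 45 overlapping bigram windows for "stand any":
  position 1–2: stand any
  position 4–5: stand any
  position 18–19: stand any
  position 21–22: stand any
  position 25–26: stand any
  position 40–41: stand any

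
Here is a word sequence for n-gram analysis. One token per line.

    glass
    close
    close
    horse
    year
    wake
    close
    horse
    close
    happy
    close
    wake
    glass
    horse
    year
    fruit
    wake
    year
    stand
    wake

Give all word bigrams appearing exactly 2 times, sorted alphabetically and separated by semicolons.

close horse; horse year

Bigram counts meeting the condition (exactly 2 times):
  close horse: 2
  horse year: 2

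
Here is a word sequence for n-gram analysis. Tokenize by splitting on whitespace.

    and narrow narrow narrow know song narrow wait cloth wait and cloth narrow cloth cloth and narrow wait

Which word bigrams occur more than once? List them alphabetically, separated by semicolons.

and narrow; narrow narrow; narrow wait

Bigram counts meeting the condition (more than once):
  and narrow: 2
  narrow narrow: 2
  narrow wait: 2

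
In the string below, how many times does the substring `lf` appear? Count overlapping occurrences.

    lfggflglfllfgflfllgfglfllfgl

6

Sliding a length-2 window over the 28 characters (27 positions):
  position 1–2: lf
  position 8–9: lf
  position 11–12: lf
  position 15–16: lf
  position 22–23: lf
  position 25–26: lf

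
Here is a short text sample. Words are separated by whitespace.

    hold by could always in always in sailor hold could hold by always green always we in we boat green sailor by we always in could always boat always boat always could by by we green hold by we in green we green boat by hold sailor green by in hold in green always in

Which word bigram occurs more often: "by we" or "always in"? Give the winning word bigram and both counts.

"by we": 3 occurrences
"always in": 4 occurrences

"always in" (4 vs 3)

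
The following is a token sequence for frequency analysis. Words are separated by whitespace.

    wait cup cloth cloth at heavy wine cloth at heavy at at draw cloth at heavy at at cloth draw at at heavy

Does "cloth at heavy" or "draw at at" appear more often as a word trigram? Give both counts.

"cloth at heavy" (3 vs 1)

"cloth at heavy": 3 occurrences
"draw at at": 1 occurrence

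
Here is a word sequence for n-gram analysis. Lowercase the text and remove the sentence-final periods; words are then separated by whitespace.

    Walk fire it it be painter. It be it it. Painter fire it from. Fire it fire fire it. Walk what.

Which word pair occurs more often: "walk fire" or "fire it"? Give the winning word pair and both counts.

"fire it" (4 vs 1)

"walk fire": 1 occurrence
"fire it": 4 occurrences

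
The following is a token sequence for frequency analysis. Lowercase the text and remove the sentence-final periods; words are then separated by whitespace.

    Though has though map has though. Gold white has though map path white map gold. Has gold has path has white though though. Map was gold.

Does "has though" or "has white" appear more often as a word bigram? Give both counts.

"has though" (3 vs 1)

"has though": 3 occurrences
"has white": 1 occurrence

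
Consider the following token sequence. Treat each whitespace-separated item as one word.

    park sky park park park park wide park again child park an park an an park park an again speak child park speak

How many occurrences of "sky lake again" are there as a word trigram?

0

Scanning the 21 overlapping trigram windows for "sky lake again":
  (none found)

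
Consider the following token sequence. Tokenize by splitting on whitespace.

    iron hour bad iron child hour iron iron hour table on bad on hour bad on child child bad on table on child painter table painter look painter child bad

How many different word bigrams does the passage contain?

30 tokens → 29 bigram windows in total.
Repeated bigrams (each contributes count−1 duplicates):
  bad on: 3
  child bad: 2
  hour bad: 2
  iron hour: 2
  on child: 2
  table on: 2
7 duplicate windows → 29 − 7 = 22 distinct.

22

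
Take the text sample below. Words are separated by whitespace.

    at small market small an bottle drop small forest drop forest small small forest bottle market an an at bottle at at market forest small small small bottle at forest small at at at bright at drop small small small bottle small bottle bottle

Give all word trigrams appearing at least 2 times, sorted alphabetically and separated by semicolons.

Trigram counts meeting the condition (at least 2 times):
  forest small small: 2
  small small bottle: 2
  small small small: 2

forest small small; small small bottle; small small small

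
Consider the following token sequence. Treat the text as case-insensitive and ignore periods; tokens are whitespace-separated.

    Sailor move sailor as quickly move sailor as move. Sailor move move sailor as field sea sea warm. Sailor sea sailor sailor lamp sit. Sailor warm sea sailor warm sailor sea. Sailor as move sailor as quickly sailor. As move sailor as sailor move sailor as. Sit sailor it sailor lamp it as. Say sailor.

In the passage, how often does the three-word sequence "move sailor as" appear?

6

Scanning the 53 overlapping trigram windows for "move sailor as":
  position 2–4: move sailor as
  position 6–8: move sailor as
  position 12–14: move sailor as
  position 34–36: move sailor as
  position 40–42: move sailor as
  position 44–46: move sailor as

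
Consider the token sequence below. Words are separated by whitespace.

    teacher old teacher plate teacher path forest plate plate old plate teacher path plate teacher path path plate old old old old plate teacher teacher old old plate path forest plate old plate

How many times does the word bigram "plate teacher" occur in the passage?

4

Scanning the 32 overlapping bigram windows for "plate teacher":
  position 4–5: plate teacher
  position 11–12: plate teacher
  position 14–15: plate teacher
  position 23–24: plate teacher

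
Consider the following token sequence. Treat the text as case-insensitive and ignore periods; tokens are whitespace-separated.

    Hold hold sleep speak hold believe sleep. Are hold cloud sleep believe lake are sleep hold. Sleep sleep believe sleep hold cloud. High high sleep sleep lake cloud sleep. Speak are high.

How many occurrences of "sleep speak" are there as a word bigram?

2

Scanning the 31 overlapping bigram windows for "sleep speak":
  position 3–4: sleep speak
  position 29–30: sleep speak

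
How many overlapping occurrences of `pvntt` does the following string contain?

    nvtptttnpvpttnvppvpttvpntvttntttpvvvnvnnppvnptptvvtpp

Sliding a length-5 window over the 53 characters (49 positions):
  (no match at any position)

0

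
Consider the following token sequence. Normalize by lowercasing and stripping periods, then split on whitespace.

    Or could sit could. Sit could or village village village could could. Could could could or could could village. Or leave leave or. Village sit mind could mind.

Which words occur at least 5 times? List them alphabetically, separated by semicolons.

could; or; village

Unigram counts meeting the condition (at least 5 times):
  could: 11
  or: 5
  village: 5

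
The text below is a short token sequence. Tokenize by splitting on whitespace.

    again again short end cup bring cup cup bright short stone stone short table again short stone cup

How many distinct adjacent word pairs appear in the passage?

18 tokens → 17 bigram windows in total.
Repeated bigrams (each contributes count−1 duplicates):
  again short: 2
  short stone: 2
2 duplicate windows → 17 − 2 = 15 distinct.

15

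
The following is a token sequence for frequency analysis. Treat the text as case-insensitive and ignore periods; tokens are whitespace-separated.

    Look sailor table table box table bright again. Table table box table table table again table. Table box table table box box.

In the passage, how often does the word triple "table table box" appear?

4

Scanning the 20 overlapping trigram windows for "table table box":
  position 3–5: table table box
  position 9–11: table table box
  position 16–18: table table box
  position 19–21: table table box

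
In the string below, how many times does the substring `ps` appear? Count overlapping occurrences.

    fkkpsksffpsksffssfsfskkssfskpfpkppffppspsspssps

6

Sliding a length-2 window over the 47 characters (46 positions):
  position 4–5: ps
  position 10–11: ps
  position 38–39: ps
  position 40–41: ps
  position 43–44: ps
  position 46–47: ps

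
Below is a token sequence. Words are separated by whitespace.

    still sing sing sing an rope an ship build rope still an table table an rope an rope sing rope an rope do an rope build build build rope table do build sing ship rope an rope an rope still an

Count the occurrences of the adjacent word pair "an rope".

7

Scanning the 40 overlapping bigram windows for "an rope":
  position 5–6: an rope
  position 15–16: an rope
  position 17–18: an rope
  position 21–22: an rope
  position 24–25: an rope
  position 36–37: an rope
  position 38–39: an rope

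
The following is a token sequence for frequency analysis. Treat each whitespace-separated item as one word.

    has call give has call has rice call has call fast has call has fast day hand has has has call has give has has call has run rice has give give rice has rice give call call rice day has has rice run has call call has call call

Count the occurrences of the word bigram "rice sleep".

Scanning the 49 overlapping bigram windows for "rice sleep":
  (none found)

0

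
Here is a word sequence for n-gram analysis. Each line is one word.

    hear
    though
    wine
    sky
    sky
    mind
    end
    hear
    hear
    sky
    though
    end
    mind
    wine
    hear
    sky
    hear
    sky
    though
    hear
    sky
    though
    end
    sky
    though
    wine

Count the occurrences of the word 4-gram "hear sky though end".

Scanning the 23 overlapping 4-gram windows for "hear sky though end":
  position 9–12: hear sky though end
  position 20–23: hear sky though end

2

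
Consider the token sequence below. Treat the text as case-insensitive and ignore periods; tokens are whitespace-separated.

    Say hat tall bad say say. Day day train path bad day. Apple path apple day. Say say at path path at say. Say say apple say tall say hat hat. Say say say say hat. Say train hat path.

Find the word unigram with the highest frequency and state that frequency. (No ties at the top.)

"say", 15 times

Unigram frequencies (highest first):
  say: 15
  hat: 5
  path: 5
  day: 4
  apple: 3
  tall: 2
  … (3 more, each ≤ 2)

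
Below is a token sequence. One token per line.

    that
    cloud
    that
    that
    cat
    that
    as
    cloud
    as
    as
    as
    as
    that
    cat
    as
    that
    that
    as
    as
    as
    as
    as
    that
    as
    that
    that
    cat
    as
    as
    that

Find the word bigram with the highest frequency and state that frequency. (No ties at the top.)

"as as", 8 times

Bigram frequencies (highest first):
  as as: 8
  as that: 5
  that that: 3
  that cat: 3
  that as: 3
  cat as: 2
  … (5 more, each ≤ 1)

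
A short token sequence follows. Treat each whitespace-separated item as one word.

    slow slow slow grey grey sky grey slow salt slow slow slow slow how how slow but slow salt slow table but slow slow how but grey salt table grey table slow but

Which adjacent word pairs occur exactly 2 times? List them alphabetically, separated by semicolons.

but slow; salt slow; slow but; slow how; slow salt

Bigram counts meeting the condition (exactly 2 times):
  but slow: 2
  salt slow: 2
  slow but: 2
  slow how: 2
  slow salt: 2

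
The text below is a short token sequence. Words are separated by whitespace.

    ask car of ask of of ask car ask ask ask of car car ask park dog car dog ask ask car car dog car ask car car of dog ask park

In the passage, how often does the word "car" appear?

10

Scanning the 32 tokens for "car":
  position 2: car
  position 8: car
  position 13: car
  position 14: car
  position 18: car
  position 22: car
  position 23: car
  position 25: car
  position 27: car
  position 28: car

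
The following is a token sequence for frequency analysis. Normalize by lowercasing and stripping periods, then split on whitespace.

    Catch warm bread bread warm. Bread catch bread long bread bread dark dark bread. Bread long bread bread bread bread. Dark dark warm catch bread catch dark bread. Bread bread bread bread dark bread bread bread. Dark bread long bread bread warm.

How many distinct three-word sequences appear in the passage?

23

42 tokens → 40 trigram windows in total.
Repeated trigrams (each contributes count−1 duplicates):
  bread bread bread: 6
  bread bread dark: 4
  bread long bread: 3
  dark bread bread: 3
  long bread bread: 3
  bread bread warm: 2
  bread dark bread: 2
  bread dark dark: 2
17 duplicate windows → 40 − 17 = 23 distinct.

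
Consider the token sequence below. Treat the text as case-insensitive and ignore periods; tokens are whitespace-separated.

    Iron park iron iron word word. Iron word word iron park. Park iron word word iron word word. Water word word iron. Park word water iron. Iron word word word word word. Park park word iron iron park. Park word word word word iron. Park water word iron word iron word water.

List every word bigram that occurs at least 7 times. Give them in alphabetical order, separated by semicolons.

iron word; word iron; word word

Bigram counts meeting the condition (at least 7 times):
  iron word: 7
  word iron: 8
  word word: 12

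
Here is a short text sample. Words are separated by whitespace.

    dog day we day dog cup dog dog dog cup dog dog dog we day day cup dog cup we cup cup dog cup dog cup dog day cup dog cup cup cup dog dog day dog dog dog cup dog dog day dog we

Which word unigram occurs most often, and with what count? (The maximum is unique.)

"dog", 21 times

Unigram frequencies (highest first):
  dog: 21
  cup: 13
  day: 7
  we: 4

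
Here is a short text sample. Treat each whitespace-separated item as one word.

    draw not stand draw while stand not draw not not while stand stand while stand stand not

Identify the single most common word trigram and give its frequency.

Trigram frequencies (highest first):
  while stand stand: 2
  draw not stand: 1
  not stand draw: 1
  stand draw while: 1
  draw while stand: 1
  while stand not: 1
  … (8 more, each ≤ 1)

"while stand stand", 2 times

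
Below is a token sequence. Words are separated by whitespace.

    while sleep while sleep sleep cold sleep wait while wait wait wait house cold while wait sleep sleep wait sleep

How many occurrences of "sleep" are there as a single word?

7

Scanning the 20 tokens for "sleep":
  position 2: sleep
  position 4: sleep
  position 5: sleep
  position 7: sleep
  position 17: sleep
  position 18: sleep
  position 20: sleep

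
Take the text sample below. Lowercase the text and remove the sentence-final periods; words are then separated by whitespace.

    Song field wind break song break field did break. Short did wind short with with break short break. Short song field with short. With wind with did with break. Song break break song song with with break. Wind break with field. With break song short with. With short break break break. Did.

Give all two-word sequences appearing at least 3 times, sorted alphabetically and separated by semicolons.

break break; break short; break song; short with; with break; with with

Bigram counts meeting the condition (at least 3 times):
  break break: 3
  break short: 3
  break song: 4
  short with: 3
  with break: 4
  with with: 3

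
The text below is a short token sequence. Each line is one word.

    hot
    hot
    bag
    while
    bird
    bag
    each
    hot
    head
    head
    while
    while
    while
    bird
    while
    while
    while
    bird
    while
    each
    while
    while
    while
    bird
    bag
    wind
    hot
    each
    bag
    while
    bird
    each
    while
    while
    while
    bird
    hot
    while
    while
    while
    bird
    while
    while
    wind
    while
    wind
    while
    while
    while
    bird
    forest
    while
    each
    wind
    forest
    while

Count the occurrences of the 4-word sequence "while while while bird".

Scanning the 53 overlapping 4-gram windows for "while while while bird":
  position 11–14: while while while bird
  position 15–18: while while while bird
  position 21–24: while while while bird
  position 33–36: while while while bird
  position 38–41: while while while bird
  position 47–50: while while while bird

6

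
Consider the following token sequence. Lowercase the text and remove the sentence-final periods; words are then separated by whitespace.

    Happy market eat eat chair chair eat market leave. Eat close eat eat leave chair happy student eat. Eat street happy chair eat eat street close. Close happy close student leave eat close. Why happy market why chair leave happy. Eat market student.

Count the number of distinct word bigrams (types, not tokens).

43 tokens → 42 bigram windows in total.
Repeated bigrams (each contributes count−1 duplicates):
  eat eat: 4
  chair eat: 2
  eat close: 2
  eat market: 2
  eat street: 2
  happy market: 2
  leave eat: 2
9 duplicate windows → 42 − 9 = 33 distinct.

33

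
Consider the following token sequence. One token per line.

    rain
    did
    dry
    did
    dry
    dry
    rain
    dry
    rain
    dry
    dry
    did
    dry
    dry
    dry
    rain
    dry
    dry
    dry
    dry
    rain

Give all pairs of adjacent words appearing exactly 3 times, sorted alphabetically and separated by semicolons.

Bigram counts meeting the condition (exactly 3 times):
  did dry: 3
  rain dry: 3

did dry; rain dry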